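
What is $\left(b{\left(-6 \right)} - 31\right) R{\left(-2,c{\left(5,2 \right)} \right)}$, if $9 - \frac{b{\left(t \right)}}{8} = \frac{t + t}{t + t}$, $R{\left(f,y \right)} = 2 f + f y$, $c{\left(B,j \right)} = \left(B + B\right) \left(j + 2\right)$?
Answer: $-2772$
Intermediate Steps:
$c{\left(B,j \right)} = 2 B \left(2 + j\right)$
$b{\left(t \right)} = 64$ ($b{\left(t \right)} = 72 - 8 \frac{t + t}{t + t} = 72 - 8 \frac{2 t}{2 t} = 72 - 8 \cdot 2 t \frac{1}{2 t} = 72 - 8 = 64$)
$\left(b{\left(-6 \right)} - 31\right) R{\left(-2,c{\left(5,2 \right)} \right)} = \left(64 - 31\right) \left(- 2 \left(2 + 2 \cdot 5 \left(2 + 2\right)\right)\right) = 33 \left(- 2 \left(2 + 2 \cdot 5 \cdot 4\right)\right) = 33 \left(- 2 \left(2 + 40\right)\right) = 33 \left(\left(-2\right) 42\right) = 33 \left(-84\right) = -2772$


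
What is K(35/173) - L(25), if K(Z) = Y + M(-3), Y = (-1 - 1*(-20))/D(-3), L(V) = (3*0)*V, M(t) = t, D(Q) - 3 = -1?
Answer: 13/2 ≈ 6.5000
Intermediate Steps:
D(Q) = 2 (D(Q) = 3 - 1 = 2)
L(V) = 0 (L(V) = 0*V = 0)
Y = 19/2 (Y = (-1 - 1*(-20))/2 = (-1 + 20)*(½) = 19*(½) = 19/2 ≈ 9.5000)
K(Z) = 13/2 (K(Z) = 19/2 - 3 = 13/2)
K(35/173) - L(25) = 13/2 - 1*0 = 13/2 + 0 = 13/2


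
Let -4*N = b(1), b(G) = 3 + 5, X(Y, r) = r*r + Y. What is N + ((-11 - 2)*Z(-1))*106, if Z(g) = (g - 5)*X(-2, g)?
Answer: -8270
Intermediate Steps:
X(Y, r) = Y + r**2 (X(Y, r) = r**2 + Y = Y + r**2)
Z(g) = (-5 + g)*(-2 + g**2) (Z(g) = (g - 5)*(-2 + g**2) = (-5 + g)*(-2 + g**2))
b(G) = 8
N = -2 (N = -1/4*8 = -2)
N + ((-11 - 2)*Z(-1))*106 = -2 + ((-11 - 2)*((-5 - 1)*(-2 + (-1)**2)))*106 = -2 - (-78)*(-2 + 1)*106 = -2 - (-78)*(-1)*106 = -2 - 13*6*106 = -2 - 78*106 = -2 - 8268 = -8270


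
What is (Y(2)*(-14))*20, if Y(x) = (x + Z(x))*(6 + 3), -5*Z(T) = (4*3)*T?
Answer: 7056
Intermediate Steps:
Z(T) = -12*T/5 (Z(T) = -4*3*T/5 = -12*T/5)
Y(x) = -63*x/5 (Y(x) = (x - 12*x/5)*(6 + 3) = -7*x/5*9 = -63*x/5)
(Y(2)*(-14))*20 = (-63/5*2*(-14))*20 = -126/5*(-14)*20 = (1764/5)*20 = 7056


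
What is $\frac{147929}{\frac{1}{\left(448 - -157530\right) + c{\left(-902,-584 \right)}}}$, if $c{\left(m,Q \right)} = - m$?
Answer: $23502959520$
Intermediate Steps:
$\frac{147929}{\frac{1}{\left(448 - -157530\right) + c{\left(-902,-584 \right)}}} = \frac{147929}{\frac{1}{\left(448 - -157530\right) - -902}} = \frac{147929}{\frac{1}{\left(448 + 157530\right) + 902}} = \frac{147929}{\frac{1}{157978 + 902}} = \frac{147929}{\frac{1}{158880}} = 147929 \frac{1}{\frac{1}{158880}} = 147929 \cdot 158880 = 23502959520$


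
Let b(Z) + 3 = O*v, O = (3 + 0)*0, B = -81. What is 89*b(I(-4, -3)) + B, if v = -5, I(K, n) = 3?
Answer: -348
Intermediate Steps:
O = 0 (O = 3*0 = 0)
b(Z) = -3 (b(Z) = -3 + 0*(-5) = -3 + 0 = -3)
89*b(I(-4, -3)) + B = 89*(-3) - 81 = -267 - 81 = -348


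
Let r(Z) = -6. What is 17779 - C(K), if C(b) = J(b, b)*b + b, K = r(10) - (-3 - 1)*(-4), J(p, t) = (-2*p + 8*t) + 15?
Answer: 15227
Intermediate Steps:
J(p, t) = 15 - 2*p + 8*t
K = -22 (K = -6 - (-3 - 1)*(-4) = -6 - (-4)*(-4) = -6 - 1*16 = -6 - 16 = -22)
C(b) = b + b*(15 + 6*b) (C(b) = (15 - 2*b + 8*b)*b + b = (15 + 6*b)*b + b = b*(15 + 6*b) + b = b + b*(15 + 6*b))
17779 - C(K) = 17779 - 2*(-22)*(8 + 3*(-22)) = 17779 - 2*(-22)*(8 - 66) = 17779 - 2*(-22)*(-58) = 17779 - 1*2552 = 17779 - 2552 = 15227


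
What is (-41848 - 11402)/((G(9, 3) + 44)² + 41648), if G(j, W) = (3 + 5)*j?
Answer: -8875/9184 ≈ -0.96635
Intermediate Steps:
G(j, W) = 8*j
(-41848 - 11402)/((G(9, 3) + 44)² + 41648) = (-41848 - 11402)/((8*9 + 44)² + 41648) = -53250/((72 + 44)² + 41648) = -53250/(116² + 41648) = -53250/(13456 + 41648) = -53250/55104 = -53250*1/55104 = -8875/9184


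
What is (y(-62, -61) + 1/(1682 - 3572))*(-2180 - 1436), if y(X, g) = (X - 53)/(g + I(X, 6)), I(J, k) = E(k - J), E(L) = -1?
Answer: -196428352/29295 ≈ -6705.2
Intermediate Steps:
I(J, k) = -1
y(X, g) = (-53 + X)/(-1 + g) (y(X, g) = (X - 53)/(g - 1) = (-53 + X)/(-1 + g))
(y(-62, -61) + 1/(1682 - 3572))*(-2180 - 1436) = ((-53 - 62)/(-1 - 61) + 1/(1682 - 3572))*(-2180 - 1436) = (-115/(-62) + 1/(-1890))*(-3616) = (-1/62*(-115) - 1/1890)*(-3616) = (115/62 - 1/1890)*(-3616) = (54322/29295)*(-3616) = -196428352/29295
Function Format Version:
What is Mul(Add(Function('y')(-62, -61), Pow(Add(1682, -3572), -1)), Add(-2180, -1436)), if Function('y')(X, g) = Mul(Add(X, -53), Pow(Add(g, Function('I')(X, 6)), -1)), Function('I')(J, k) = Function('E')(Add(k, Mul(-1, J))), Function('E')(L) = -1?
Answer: Rational(-196428352, 29295) ≈ -6705.2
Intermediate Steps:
Function('I')(J, k) = -1
Function('y')(X, g) = Mul(Pow(Add(-1, g), -1), Add(-53, X)) (Function('y')(X, g) = Mul(Add(X, -53), Pow(Add(g, -1), -1)) = Mul(Add(-53, X), Pow(Add(-1, g), -1)) = Mul(Pow(Add(-1, g), -1), Add(-53, X)))
Mul(Add(Function('y')(-62, -61), Pow(Add(1682, -3572), -1)), Add(-2180, -1436)) = Mul(Add(Mul(Pow(Add(-1, -61), -1), Add(-53, -62)), Pow(Add(1682, -3572), -1)), Add(-2180, -1436)) = Mul(Add(Mul(Pow(-62, -1), -115), Pow(-1890, -1)), -3616) = Mul(Add(Mul(Rational(-1, 62), -115), Rational(-1, 1890)), -3616) = Mul(Add(Rational(115, 62), Rational(-1, 1890)), -3616) = Mul(Rational(54322, 29295), -3616) = Rational(-196428352, 29295)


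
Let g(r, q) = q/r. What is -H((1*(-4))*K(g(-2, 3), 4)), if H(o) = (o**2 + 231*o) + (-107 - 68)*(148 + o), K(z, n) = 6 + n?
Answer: 26540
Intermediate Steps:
H(o) = -25900 + o**2 + 56*o (H(o) = (o**2 + 231*o) - 175*(148 + o) = (o**2 + 231*o) + (-25900 - 175*o) = -25900 + o**2 + 56*o)
-H((1*(-4))*K(g(-2, 3), 4)) = -(-25900 + ((1*(-4))*(6 + 4))**2 + 56*((1*(-4))*(6 + 4))) = -(-25900 + (-4*10)**2 + 56*(-4*10)) = -(-25900 + (-40)**2 + 56*(-40)) = -(-25900 + 1600 - 2240) = -1*(-26540) = 26540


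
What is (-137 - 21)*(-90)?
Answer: 14220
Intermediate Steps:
(-137 - 21)*(-90) = -158*(-90) = 14220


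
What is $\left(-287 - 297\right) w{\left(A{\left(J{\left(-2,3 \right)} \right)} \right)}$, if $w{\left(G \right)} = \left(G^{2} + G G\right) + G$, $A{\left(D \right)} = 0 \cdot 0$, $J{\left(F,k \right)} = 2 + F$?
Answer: $0$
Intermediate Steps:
$A{\left(D \right)} = 0$
$w{\left(G \right)} = G + 2 G^{2}$ ($w{\left(G \right)} = \left(G^{2} + G^{2}\right) + G = 2 G^{2} + G = G + 2 G^{2}$)
$\left(-287 - 297\right) w{\left(A{\left(J{\left(-2,3 \right)} \right)} \right)} = \left(-287 - 297\right) 0 \left(1 + 2 \cdot 0\right) = - 584 \cdot 0 \left(1 + 0\right) = - 584 \cdot 0 \cdot 1 = \left(-584\right) 0 = 0$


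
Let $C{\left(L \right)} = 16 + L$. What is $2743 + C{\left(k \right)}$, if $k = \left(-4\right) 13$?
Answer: $2707$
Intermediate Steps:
$k = -52$
$2743 + C{\left(k \right)} = 2743 + \left(16 - 52\right) = 2743 - 36 = 2707$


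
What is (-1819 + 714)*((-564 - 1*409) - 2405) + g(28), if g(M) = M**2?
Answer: 3733474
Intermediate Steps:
(-1819 + 714)*((-564 - 1*409) - 2405) + g(28) = (-1819 + 714)*((-564 - 1*409) - 2405) + 28**2 = -1105*((-564 - 409) - 2405) + 784 = -1105*(-973 - 2405) + 784 = -1105*(-3378) + 784 = 3732690 + 784 = 3733474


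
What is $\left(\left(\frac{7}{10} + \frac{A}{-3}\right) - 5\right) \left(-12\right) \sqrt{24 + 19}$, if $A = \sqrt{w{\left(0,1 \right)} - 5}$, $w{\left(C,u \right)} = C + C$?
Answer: $\frac{258 \sqrt{43}}{5} + 4 i \sqrt{215} \approx 338.36 + 58.651 i$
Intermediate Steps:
$w{\left(C,u \right)} = 2 C$
$A = i \sqrt{5}$ ($A = \sqrt{2 \cdot 0 - 5} = \sqrt{0 - 5} = \sqrt{-5} = i \sqrt{5} \approx 2.2361 i$)
$\left(\left(\frac{7}{10} + \frac{A}{-3}\right) - 5\right) \left(-12\right) \sqrt{24 + 19} = \left(\left(\frac{7}{10} + \frac{i \sqrt{5}}{-3}\right) - 5\right) \left(-12\right) \sqrt{24 + 19} = \left(\left(7 \cdot \frac{1}{10} + i \sqrt{5} \left(- \frac{1}{3}\right)\right) - 5\right) \left(-12\right) \sqrt{43} = \left(\left(\frac{7}{10} - \frac{i \sqrt{5}}{3}\right) - 5\right) \left(-12\right) \sqrt{43} = \left(- \frac{43}{10} - \frac{i \sqrt{5}}{3}\right) \left(-12\right) \sqrt{43} = \left(\frac{258}{5} + 4 i \sqrt{5}\right) \sqrt{43} = \sqrt{43} \left(\frac{258}{5} + 4 i \sqrt{5}\right)$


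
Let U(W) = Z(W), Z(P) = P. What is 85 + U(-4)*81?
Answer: -239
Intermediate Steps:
U(W) = W
85 + U(-4)*81 = 85 - 4*81 = 85 - 324 = -239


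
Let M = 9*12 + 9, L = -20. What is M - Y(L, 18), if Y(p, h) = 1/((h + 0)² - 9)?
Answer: 36854/315 ≈ 117.00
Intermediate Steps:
Y(p, h) = 1/(-9 + h²) (Y(p, h) = 1/(h² - 9) = 1/(-9 + h²))
M = 117 (M = 108 + 9 = 117)
M - Y(L, 18) = 117 - 1/(-9 + 18²) = 117 - 1/(-9 + 324) = 117 - 1/315 = 36854/315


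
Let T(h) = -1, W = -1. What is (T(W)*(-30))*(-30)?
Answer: -900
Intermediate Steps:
(T(W)*(-30))*(-30) = -1*(-30)*(-30) = 30*(-30) = -900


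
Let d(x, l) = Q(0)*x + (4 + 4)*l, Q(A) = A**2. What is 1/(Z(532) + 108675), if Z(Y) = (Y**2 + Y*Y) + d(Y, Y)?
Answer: 1/678979 ≈ 1.4728e-6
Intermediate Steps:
d(x, l) = 8*l (d(x, l) = 0**2*x + (4 + 4)*l = 0*x + 8*l = 0 + 8*l = 8*l)
Z(Y) = 2*Y**2 + 8*Y (Z(Y) = (Y**2 + Y*Y) + 8*Y = (Y**2 + Y**2) + 8*Y = 2*Y**2 + 8*Y)
1/(Z(532) + 108675) = 1/(2*532*(4 + 532) + 108675) = 1/(2*532*536 + 108675) = 1/(570304 + 108675) = 1/678979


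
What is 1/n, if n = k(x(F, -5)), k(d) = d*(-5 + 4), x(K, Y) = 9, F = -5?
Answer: -1/9 ≈ -0.11111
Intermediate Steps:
k(d) = -d (k(d) = d*(-1) = -d)
n = -9 (n = -1*9 = -9)
1/n = 1/(-9) = -1/9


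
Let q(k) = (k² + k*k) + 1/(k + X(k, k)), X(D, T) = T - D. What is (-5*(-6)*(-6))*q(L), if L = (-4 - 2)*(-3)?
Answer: -116650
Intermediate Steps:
L = 18 (L = -6*(-3) = 18)
q(k) = 1/k + 2*k² (q(k) = (k² + k*k) + 1/(k + (k - k)) = (k² + k²) + 1/(k + 0) = 2*k² + 1/k = 1/k + 2*k²)
(-5*(-6)*(-6))*q(L) = (-5*(-6)*(-6))*((1 + 2*18³)/18) = (30*(-6))*((1 + 2*5832)/18) = -10*(1 + 11664) = -10*11665 = -180*11665/18 = -116650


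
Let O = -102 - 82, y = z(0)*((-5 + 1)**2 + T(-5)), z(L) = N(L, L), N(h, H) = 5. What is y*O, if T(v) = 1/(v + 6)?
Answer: -15640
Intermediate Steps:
T(v) = 1/(6 + v)
z(L) = 5
y = 85 (y = 5*((-5 + 1)**2 + 1/(6 - 5)) = 5*((-4)**2 + 1/1) = 5*(16 + 1) = 5*17 = 85)
O = -184
y*O = 85*(-184) = -15640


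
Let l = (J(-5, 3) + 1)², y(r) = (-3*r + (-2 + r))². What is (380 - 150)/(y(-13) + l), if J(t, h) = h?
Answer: 115/296 ≈ 0.38851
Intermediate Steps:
y(r) = (-2 - 2*r)²
l = 16 (l = (3 + 1)² = 4² = 16)
(380 - 150)/(y(-13) + l) = (380 - 150)/(4*(1 - 13)² + 16) = 230/(4*(-12)² + 16) = 230/(4*144 + 16) = 230/(576 + 16) = 230/592 = 230*(1/592) = 115/296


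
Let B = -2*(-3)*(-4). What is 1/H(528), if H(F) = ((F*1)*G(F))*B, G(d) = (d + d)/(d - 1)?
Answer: -527/13381632 ≈ -3.9382e-5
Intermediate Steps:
B = -24 (B = 6*(-4) = -24)
G(d) = 2*d/(-1 + d) (G(d) = (2*d)/(-1 + d) = 2*d/(-1 + d))
H(F) = -48*F**2/(-1 + F) (H(F) = ((F*1)*(2*F/(-1 + F)))*(-24) = (F*(2*F/(-1 + F)))*(-24) = (2*F**2/(-1 + F))*(-24) = -48*F**2/(-1 + F))
1/H(528) = 1/(-48*528**2/(-1 + 528)) = 1/(-48*278784/527) = 1/(-48*278784*1/527) = 1/(-13381632/527) = -527/13381632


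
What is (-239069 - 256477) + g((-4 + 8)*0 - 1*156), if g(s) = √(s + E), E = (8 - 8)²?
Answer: -495546 + 2*I*√39 ≈ -4.9555e+5 + 12.49*I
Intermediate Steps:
E = 0 (E = 0² = 0)
g(s) = √s (g(s) = √(s + 0) = √s)
(-239069 - 256477) + g((-4 + 8)*0 - 1*156) = (-239069 - 256477) + √((-4 + 8)*0 - 1*156) = -495546 + √(4*0 - 156) = -495546 + √(0 - 156) = -495546 + √(-156) = -495546 + 2*I*√39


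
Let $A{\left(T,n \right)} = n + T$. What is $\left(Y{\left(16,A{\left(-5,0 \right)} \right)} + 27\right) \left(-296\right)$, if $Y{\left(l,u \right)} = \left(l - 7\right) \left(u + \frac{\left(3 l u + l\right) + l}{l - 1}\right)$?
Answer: $\frac{211344}{5} \approx 42269.0$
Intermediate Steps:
$A{\left(T,n \right)} = T + n$
$Y{\left(l,u \right)} = \left(-7 + l\right) \left(u + \frac{2 l + 3 l u}{-1 + l}\right)$ ($Y{\left(l,u \right)} = \left(-7 + l\right) \left(u + \frac{\left(3 l u + l\right) + l}{-1 + l}\right) = \left(-7 + l\right) \left(u + \frac{\left(l + 3 l u\right) + l}{-1 + l}\right) = \left(-7 + l\right) \left(u + \frac{2 l + 3 l u}{-1 + l}\right)$)
$\left(Y{\left(16,A{\left(-5,0 \right)} \right)} + 27\right) \left(-296\right) = \left(\frac{\left(-14\right) 16 + 2 \cdot 16^{2} + 7 \left(-5 + 0\right) - 464 \left(-5 + 0\right) + 4 \left(-5 + 0\right) 16^{2}}{-1 + 16} + 27\right) \left(-296\right) = \left(\frac{-224 + 2 \cdot 256 + 7 \left(-5\right) - 464 \left(-5\right) + 4 \left(-5\right) 256}{15} + 27\right) \left(-296\right) = \left(\frac{-224 + 512 - 35 + 2320 - 5120}{15} + 27\right) \left(-296\right) = \left(\frac{1}{15} \left(-2547\right) + 27\right) \left(-296\right) = \left(- \frac{849}{5} + 27\right) \left(-296\right) = \left(- \frac{714}{5}\right) \left(-296\right) = \frac{211344}{5}$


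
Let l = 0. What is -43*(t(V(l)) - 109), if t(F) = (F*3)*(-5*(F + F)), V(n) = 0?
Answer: 4687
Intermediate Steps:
t(F) = -30*F**2 (t(F) = (3*F)*(-10*F) = -30*F**2)
-43*(t(V(l)) - 109) = -43*(-30*0**2 - 109) = -43*(-30*0 - 109) = -43*(0 - 109) = -43*(-109) = 4687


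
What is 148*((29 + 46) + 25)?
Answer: 14800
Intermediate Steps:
148*((29 + 46) + 25) = 148*(75 + 25) = 148*100 = 14800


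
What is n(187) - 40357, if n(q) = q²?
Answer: -5388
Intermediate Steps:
n(187) - 40357 = 187² - 40357 = 34969 - 40357 = -5388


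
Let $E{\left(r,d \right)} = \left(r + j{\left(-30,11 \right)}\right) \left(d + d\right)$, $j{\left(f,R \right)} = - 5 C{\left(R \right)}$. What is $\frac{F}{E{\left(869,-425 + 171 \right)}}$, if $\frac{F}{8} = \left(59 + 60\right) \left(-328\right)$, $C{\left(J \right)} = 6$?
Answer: $\frac{78064}{106553} \approx 0.73263$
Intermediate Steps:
$j{\left(f,R \right)} = -30$ ($j{\left(f,R \right)} = \left(-5\right) 6 = -30$)
$F = -312256$ ($F = 8 \left(59 + 60\right) \left(-328\right) = 8 \cdot 119 \left(-328\right) = 8 \left(-39032\right) = -312256$)
$E{\left(r,d \right)} = 2 d \left(-30 + r\right)$ ($E{\left(r,d \right)} = \left(r - 30\right) \left(d + d\right) = \left(-30 + r\right) 2 d = 2 d \left(-30 + r\right)$)
$\frac{F}{E{\left(869,-425 + 171 \right)}} = - \frac{312256}{2 \left(-425 + 171\right) \left(-30 + 869\right)} = - \frac{312256}{2 \left(-254\right) 839} = - \frac{312256}{-426212} = \left(-312256\right) \left(- \frac{1}{426212}\right) = \frac{78064}{106553}$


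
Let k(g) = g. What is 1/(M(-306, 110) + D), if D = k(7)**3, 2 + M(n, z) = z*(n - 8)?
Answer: -1/34199 ≈ -2.9241e-5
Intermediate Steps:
M(n, z) = -2 + z*(-8 + n) (M(n, z) = -2 + z*(n - 8) = -2 + z*(-8 + n))
D = 343 (D = 7**3 = 343)
1/(M(-306, 110) + D) = 1/((-2 - 8*110 - 306*110) + 343) = 1/((-2 - 880 - 33660) + 343) = 1/(-34542 + 343) = 1/(-34199) = -1/34199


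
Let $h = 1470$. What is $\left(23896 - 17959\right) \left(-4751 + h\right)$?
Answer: $-19479297$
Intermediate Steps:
$\left(23896 - 17959\right) \left(-4751 + h\right) = \left(23896 - 17959\right) \left(-4751 + 1470\right) = 5937 \left(-3281\right) = -19479297$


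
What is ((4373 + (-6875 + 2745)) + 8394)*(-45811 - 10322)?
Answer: -484820721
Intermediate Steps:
((4373 + (-6875 + 2745)) + 8394)*(-45811 - 10322) = ((4373 - 4130) + 8394)*(-56133) = (243 + 8394)*(-56133) = 8637*(-56133) = -484820721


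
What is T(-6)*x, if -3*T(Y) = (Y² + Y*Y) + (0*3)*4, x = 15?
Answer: -360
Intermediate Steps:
T(Y) = -2*Y²/3 (T(Y) = -((Y² + Y*Y) + (0*3)*4)/3 = -((Y² + Y²) + 0*4)/3 = -(2*Y² + 0)/3 = -2*Y²/3)
T(-6)*x = -⅔*(-6)²*15 = -⅔*36*15 = -24*15 = -360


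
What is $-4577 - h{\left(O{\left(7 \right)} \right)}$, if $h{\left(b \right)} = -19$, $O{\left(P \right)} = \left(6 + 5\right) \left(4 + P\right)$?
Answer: $-4558$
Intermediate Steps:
$O{\left(P \right)} = 44 + 11 P$ ($O{\left(P \right)} = 11 \left(4 + P\right) = 44 + 11 P$)
$-4577 - h{\left(O{\left(7 \right)} \right)} = -4577 - -19 = -4577 + 19 = -4558$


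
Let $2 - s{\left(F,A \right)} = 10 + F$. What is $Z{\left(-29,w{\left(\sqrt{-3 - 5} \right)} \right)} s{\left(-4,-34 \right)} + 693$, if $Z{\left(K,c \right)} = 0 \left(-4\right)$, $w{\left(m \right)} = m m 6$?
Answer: $693$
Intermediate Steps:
$s{\left(F,A \right)} = -8 - F$ ($s{\left(F,A \right)} = 2 - \left(10 + F\right) = -8 - F$)
$w{\left(m \right)} = 6 m^{2}$ ($w{\left(m \right)} = m^{2} \cdot 6 = 6 m^{2}$)
$Z{\left(K,c \right)} = 0$
$Z{\left(-29,w{\left(\sqrt{-3 - 5} \right)} \right)} s{\left(-4,-34 \right)} + 693 = 0 \left(-8 - -4\right) + 693 = 0 \left(-8 + 4\right) + 693 = 0 \left(-4\right) + 693 = 0 + 693 = 693$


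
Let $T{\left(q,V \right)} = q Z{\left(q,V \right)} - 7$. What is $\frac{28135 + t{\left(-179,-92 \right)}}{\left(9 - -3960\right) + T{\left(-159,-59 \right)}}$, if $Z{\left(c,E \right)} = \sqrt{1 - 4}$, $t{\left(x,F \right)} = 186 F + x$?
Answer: $\frac{42963928}{15773287} + \frac{1724196 i \sqrt{3}}{15773287} \approx 2.7238 + 0.18933 i$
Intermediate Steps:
$t{\left(x,F \right)} = x + 186 F$
$Z{\left(c,E \right)} = i \sqrt{3}$ ($Z{\left(c,E \right)} = \sqrt{-3} = i \sqrt{3}$)
$T{\left(q,V \right)} = -7 + i q \sqrt{3}$ ($T{\left(q,V \right)} = q i \sqrt{3} - 7 = i q \sqrt{3} - 7 = -7 + i q \sqrt{3}$)
$\frac{28135 + t{\left(-179,-92 \right)}}{\left(9 - -3960\right) + T{\left(-159,-59 \right)}} = \frac{28135 + \left(-179 + 186 \left(-92\right)\right)}{\left(9 - -3960\right) - \left(7 - i \left(-159\right) \sqrt{3}\right)} = \frac{28135 - 17291}{\left(9 + 3960\right) - \left(7 + 159 i \sqrt{3}\right)} = \frac{28135 - 17291}{3969 - \left(7 + 159 i \sqrt{3}\right)} = \frac{10844}{3962 - 159 i \sqrt{3}}$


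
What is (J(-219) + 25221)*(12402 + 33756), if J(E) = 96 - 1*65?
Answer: 1165581816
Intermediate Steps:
J(E) = 31 (J(E) = 96 - 65 = 31)
(J(-219) + 25221)*(12402 + 33756) = (31 + 25221)*(12402 + 33756) = 25252*46158 = 1165581816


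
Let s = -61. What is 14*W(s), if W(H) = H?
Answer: -854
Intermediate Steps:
14*W(s) = 14*(-61) = -854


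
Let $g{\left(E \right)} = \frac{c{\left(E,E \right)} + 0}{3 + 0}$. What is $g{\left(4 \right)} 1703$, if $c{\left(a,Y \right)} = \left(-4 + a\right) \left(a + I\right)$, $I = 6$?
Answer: $0$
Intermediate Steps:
$c{\left(a,Y \right)} = \left(-4 + a\right) \left(6 + a\right)$ ($c{\left(a,Y \right)} = \left(-4 + a\right) \left(a + 6\right) = \left(-4 + a\right) \left(6 + a\right)$)
$g{\left(E \right)} = -8 + \frac{E^{2}}{3} + \frac{2 E}{3}$ ($g{\left(E \right)} = \frac{\left(-24 + E^{2} + 2 E\right) + 0}{3 + 0} = \frac{-24 + E^{2} + 2 E}{3} = \left(-24 + E^{2} + 2 E\right) \frac{1}{3} = -8 + \frac{E^{2}}{3} + \frac{2 E}{3}$)
$g{\left(4 \right)} 1703 = \left(-8 + \frac{4^{2}}{3} + \frac{2}{3} \cdot 4\right) 1703 = \left(-8 + \frac{1}{3} \cdot 16 + \frac{8}{3}\right) 1703 = \left(-8 + \frac{16}{3} + \frac{8}{3}\right) 1703 = 0 \cdot 1703 = 0$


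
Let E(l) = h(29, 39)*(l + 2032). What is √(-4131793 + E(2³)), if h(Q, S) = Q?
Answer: I*√4072633 ≈ 2018.1*I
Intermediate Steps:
E(l) = 58928 + 29*l (E(l) = 29*(l + 2032) = 29*(2032 + l) = 58928 + 29*l)
√(-4131793 + E(2³)) = √(-4131793 + (58928 + 29*2³)) = √(-4131793 + (58928 + 29*8)) = √(-4131793 + (58928 + 232)) = √(-4131793 + 59160) = √(-4072633) = I*√4072633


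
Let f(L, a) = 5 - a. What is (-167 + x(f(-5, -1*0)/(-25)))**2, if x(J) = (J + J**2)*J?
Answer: 435598641/15625 ≈ 27878.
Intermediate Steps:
x(J) = J*(J + J**2)
(-167 + x(f(-5, -1*0)/(-25)))**2 = (-167 + ((5 - (-1)*0)/(-25))**2*(1 + (5 - (-1)*0)/(-25)))**2 = (-167 + ((5 - 1*0)*(-1/25))**2*(1 + (5 - 1*0)*(-1/25)))**2 = (-167 + ((5 + 0)*(-1/25))**2*(1 + (5 + 0)*(-1/25)))**2 = (-167 + (5*(-1/25))**2*(1 + 5*(-1/25)))**2 = (-167 + (-1/5)**2*(1 - 1/5))**2 = (-167 + (1/25)*(4/5))**2 = (-167 + 4/125)**2 = (-20871/125)**2 = 435598641/15625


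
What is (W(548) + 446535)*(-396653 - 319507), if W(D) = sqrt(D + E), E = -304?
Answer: -319790505600 - 1432320*sqrt(61) ≈ -3.1980e+11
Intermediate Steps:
W(D) = sqrt(-304 + D) (W(D) = sqrt(D - 304) = sqrt(-304 + D))
(W(548) + 446535)*(-396653 - 319507) = (sqrt(-304 + 548) + 446535)*(-396653 - 319507) = (sqrt(244) + 446535)*(-716160) = (2*sqrt(61) + 446535)*(-716160) = (446535 + 2*sqrt(61))*(-716160) = -319790505600 - 1432320*sqrt(61)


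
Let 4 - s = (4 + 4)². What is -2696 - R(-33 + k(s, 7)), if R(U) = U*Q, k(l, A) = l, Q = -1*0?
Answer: -2696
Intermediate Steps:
Q = 0
s = -60 (s = 4 - (4 + 4)² = 4 - 1*8² = 4 - 1*64 = 4 - 64 = -60)
R(U) = 0 (R(U) = U*0 = 0)
-2696 - R(-33 + k(s, 7)) = -2696 - 1*0 = -2696 + 0 = -2696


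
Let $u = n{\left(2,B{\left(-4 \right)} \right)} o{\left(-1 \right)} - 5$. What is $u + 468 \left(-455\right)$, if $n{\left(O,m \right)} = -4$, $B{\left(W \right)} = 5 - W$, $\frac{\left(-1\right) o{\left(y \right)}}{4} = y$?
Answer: $-212961$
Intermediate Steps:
$o{\left(y \right)} = - 4 y$
$u = -21$ ($u = - 4 \left(\left(-4\right) \left(-1\right)\right) - 5 = \left(-4\right) 4 - 5 = -16 - 5 = -21$)
$u + 468 \left(-455\right) = -21 + 468 \left(-455\right) = -21 - 212940 = -212961$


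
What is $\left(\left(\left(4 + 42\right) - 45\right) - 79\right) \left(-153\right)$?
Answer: $11934$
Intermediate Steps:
$\left(\left(\left(4 + 42\right) - 45\right) - 79\right) \left(-153\right) = \left(\left(46 - 45\right) - 79\right) \left(-153\right) = \left(1 - 79\right) \left(-153\right) = \left(-78\right) \left(-153\right) = 11934$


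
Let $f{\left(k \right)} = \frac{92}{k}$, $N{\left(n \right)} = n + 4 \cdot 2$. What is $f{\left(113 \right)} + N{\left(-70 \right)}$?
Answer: $- \frac{6914}{113} \approx -61.186$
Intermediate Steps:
$N{\left(n \right)} = 8 + n$ ($N{\left(n \right)} = n + 8 = 8 + n$)
$f{\left(113 \right)} + N{\left(-70 \right)} = \frac{92}{113} + \left(8 - 70\right) = 92 \cdot \frac{1}{113} - 62 = \frac{92}{113} - 62 = - \frac{6914}{113}$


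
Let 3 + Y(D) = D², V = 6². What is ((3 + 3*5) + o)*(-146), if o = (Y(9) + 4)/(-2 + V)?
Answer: -50662/17 ≈ -2980.1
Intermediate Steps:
V = 36
Y(D) = -3 + D²
o = 41/17 (o = ((-3 + 9²) + 4)/(-2 + 36) = ((-3 + 81) + 4)/34 = (78 + 4)*(1/34) = 82*(1/34) = 41/17 ≈ 2.4118)
((3 + 3*5) + o)*(-146) = ((3 + 3*5) + 41/17)*(-146) = ((3 + 15) + 41/17)*(-146) = (18 + 41/17)*(-146) = (347/17)*(-146) = -50662/17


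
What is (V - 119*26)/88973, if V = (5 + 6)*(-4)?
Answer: -3138/88973 ≈ -0.035269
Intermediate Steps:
V = -44 (V = 11*(-4) = -44)
(V - 119*26)/88973 = (-44 - 119*26)/88973 = (-44 - 3094)*(1/88973) = -3138*1/88973 = -3138/88973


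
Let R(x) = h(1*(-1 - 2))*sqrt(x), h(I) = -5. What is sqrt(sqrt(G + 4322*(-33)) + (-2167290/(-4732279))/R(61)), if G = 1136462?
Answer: sqrt(-125125895637702*sqrt(61) + 166659605060844722*sqrt(248459))/288669019 ≈ 31.574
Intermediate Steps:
R(x) = -5*sqrt(x)
sqrt(sqrt(G + 4322*(-33)) + (-2167290/(-4732279))/R(61)) = sqrt(sqrt(1136462 + 4322*(-33)) + (-2167290/(-4732279))/((-5*sqrt(61)))) = sqrt(sqrt(1136462 - 142626) + (-2167290*(-1/4732279))*(-sqrt(61)/305)) = sqrt(sqrt(993836) + 2167290*(-sqrt(61)/305)/4732279) = sqrt(2*sqrt(248459) - 433458*sqrt(61)/288669019)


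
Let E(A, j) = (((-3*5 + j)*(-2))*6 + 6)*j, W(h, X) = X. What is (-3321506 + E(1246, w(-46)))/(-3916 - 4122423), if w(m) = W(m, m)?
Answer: 3355454/4126339 ≈ 0.81318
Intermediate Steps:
w(m) = m
E(A, j) = j*(186 - 12*j) (E(A, j) = (((-15 + j)*(-2))*6 + 6)*j = ((30 - 2*j)*6 + 6)*j = ((180 - 12*j) + 6)*j = (186 - 12*j)*j = j*(186 - 12*j))
(-3321506 + E(1246, w(-46)))/(-3916 - 4122423) = (-3321506 + 6*(-46)*(31 - 2*(-46)))/(-3916 - 4122423) = (-3321506 + 6*(-46)*(31 + 92))/(-4126339) = (-3321506 + 6*(-46)*123)*(-1/4126339) = (-3321506 - 33948)*(-1/4126339) = -3355454*(-1/4126339) = 3355454/4126339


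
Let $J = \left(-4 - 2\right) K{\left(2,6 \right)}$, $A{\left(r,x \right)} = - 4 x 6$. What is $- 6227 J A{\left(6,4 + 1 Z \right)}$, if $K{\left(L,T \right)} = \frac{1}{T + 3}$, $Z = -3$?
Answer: $-99632$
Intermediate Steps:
$K{\left(L,T \right)} = \frac{1}{3 + T}$
$A{\left(r,x \right)} = - 24 x$
$J = - \frac{2}{3}$ ($J = \frac{-4 - 2}{3 + 6} = \frac{-4 - 2}{9} = \left(-6\right) \frac{1}{9} = - \frac{2}{3} \approx -0.66667$)
$- 6227 J A{\left(6,4 + 1 Z \right)} = - 6227 \left(- \frac{2 \left(- 24 \left(4 + 1 \left(-3\right)\right)\right)}{3}\right) = - 6227 \left(- \frac{2 \left(- 24 \left(4 - 3\right)\right)}{3}\right) = - 6227 \left(- \frac{2 \left(\left(-24\right) 1\right)}{3}\right) = - 6227 \left(\left(- \frac{2}{3}\right) \left(-24\right)\right) = \left(-6227\right) 16 = -99632$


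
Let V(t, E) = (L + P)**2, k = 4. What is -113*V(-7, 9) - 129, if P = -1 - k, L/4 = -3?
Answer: -32786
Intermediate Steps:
L = -12 (L = 4*(-3) = -12)
P = -5 (P = -1 - 1*4 = -1 - 4 = -5)
V(t, E) = 289 (V(t, E) = (-12 - 5)**2 = (-17)**2 = 289)
-113*V(-7, 9) - 129 = -113*289 - 129 = -32657 - 129 = -32786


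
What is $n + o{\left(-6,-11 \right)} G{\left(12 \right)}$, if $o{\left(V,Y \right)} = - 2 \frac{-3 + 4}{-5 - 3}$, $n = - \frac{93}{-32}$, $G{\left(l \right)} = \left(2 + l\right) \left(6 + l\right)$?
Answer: $\frac{2109}{32} \approx 65.906$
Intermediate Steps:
$n = \frac{93}{32}$ ($n = \left(-93\right) \left(- \frac{1}{32}\right) = \frac{93}{32} \approx 2.9063$)
$o{\left(V,Y \right)} = \frac{1}{4}$ ($o{\left(V,Y \right)} = - 2 \cdot 1 \frac{1}{-8} = - 2 \cdot 1 \left(- \frac{1}{8}\right) = \left(-2\right) \left(- \frac{1}{8}\right) = \frac{1}{4}$)
$n + o{\left(-6,-11 \right)} G{\left(12 \right)} = \frac{93}{32} + \frac{12 + 12^{2} + 8 \cdot 12}{4} = \frac{93}{32} + \frac{12 + 144 + 96}{4} = \frac{93}{32} + \frac{1}{4} \cdot 252 = \frac{93}{32} + 63 = \frac{2109}{32}$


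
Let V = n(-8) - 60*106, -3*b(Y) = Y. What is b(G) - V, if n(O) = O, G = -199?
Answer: 19303/3 ≈ 6434.3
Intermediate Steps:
b(Y) = -Y/3
V = -6368 (V = -8 - 60*106 = -8 - 6360 = -6368)
b(G) - V = -⅓*(-199) - 1*(-6368) = 199/3 + 6368 = 19303/3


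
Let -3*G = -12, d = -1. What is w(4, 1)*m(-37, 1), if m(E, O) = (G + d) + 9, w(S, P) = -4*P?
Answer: -48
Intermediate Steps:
G = 4 (G = -1/3*(-12) = 4)
m(E, O) = 12 (m(E, O) = (4 - 1) + 9 = 3 + 9 = 12)
w(4, 1)*m(-37, 1) = -4*1*12 = -4*12 = -48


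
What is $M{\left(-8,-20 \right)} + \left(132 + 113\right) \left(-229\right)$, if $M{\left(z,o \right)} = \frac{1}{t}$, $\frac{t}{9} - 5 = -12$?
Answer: $- \frac{3534616}{63} \approx -56105.0$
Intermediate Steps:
$t = -63$ ($t = 45 + 9 \left(-12\right) = 45 - 108 = -63$)
$M{\left(z,o \right)} = - \frac{1}{63}$ ($M{\left(z,o \right)} = \frac{1}{-63} = - \frac{1}{63}$)
$M{\left(-8,-20 \right)} + \left(132 + 113\right) \left(-229\right) = - \frac{1}{63} + \left(132 + 113\right) \left(-229\right) = - \frac{1}{63} + 245 \left(-229\right) = - \frac{1}{63} - 56105 = - \frac{3534616}{63}$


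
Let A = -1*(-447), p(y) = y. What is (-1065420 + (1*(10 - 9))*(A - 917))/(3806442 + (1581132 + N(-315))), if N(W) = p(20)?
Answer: -532945/2693797 ≈ -0.19784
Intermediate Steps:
N(W) = 20
A = 447
(-1065420 + (1*(10 - 9))*(A - 917))/(3806442 + (1581132 + N(-315))) = (-1065420 + (1*(10 - 9))*(447 - 917))/(3806442 + (1581132 + 20)) = (-1065420 + (1*1)*(-470))/(3806442 + 1581152) = (-1065420 + 1*(-470))/5387594 = (-1065420 - 470)*(1/5387594) = -1065890*1/5387594 = -532945/2693797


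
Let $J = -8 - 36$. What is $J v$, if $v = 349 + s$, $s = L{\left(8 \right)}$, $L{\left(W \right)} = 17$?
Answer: $-16104$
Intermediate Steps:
$s = 17$
$J = -44$
$v = 366$ ($v = 349 + 17 = 366$)
$J v = \left(-44\right) 366 = -16104$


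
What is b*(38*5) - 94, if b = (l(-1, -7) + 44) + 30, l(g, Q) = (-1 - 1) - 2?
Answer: 13206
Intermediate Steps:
l(g, Q) = -4 (l(g, Q) = -2 - 2 = -4)
b = 70 (b = (-4 + 44) + 30 = 40 + 30 = 70)
b*(38*5) - 94 = 70*(38*5) - 94 = 70*190 - 94 = 13300 - 94 = 13206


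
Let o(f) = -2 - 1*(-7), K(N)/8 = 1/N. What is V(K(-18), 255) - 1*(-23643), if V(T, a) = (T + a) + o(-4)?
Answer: 215123/9 ≈ 23903.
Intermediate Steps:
K(N) = 8/N
o(f) = 5 (o(f) = -2 + 7 = 5)
V(T, a) = 5 + T + a (V(T, a) = (T + a) + 5 = 5 + T + a)
V(K(-18), 255) - 1*(-23643) = (5 + 8/(-18) + 255) - 1*(-23643) = (5 + 8*(-1/18) + 255) + 23643 = (5 - 4/9 + 255) + 23643 = 2336/9 + 23643 = 215123/9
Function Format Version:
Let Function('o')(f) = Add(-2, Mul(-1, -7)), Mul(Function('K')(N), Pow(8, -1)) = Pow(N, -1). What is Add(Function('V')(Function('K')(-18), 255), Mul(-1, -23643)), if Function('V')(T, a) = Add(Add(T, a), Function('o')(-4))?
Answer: Rational(215123, 9) ≈ 23903.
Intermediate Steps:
Function('K')(N) = Mul(8, Pow(N, -1))
Function('o')(f) = 5 (Function('o')(f) = Add(-2, 7) = 5)
Function('V')(T, a) = Add(5, T, a) (Function('V')(T, a) = Add(Add(T, a), 5) = Add(5, T, a))
Add(Function('V')(Function('K')(-18), 255), Mul(-1, -23643)) = Add(Add(5, Mul(8, Pow(-18, -1)), 255), Mul(-1, -23643)) = Add(Add(5, Mul(8, Rational(-1, 18)), 255), 23643) = Add(Add(5, Rational(-4, 9), 255), 23643) = Add(Rational(2336, 9), 23643) = Rational(215123, 9)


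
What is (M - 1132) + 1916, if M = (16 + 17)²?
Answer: 1873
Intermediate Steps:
M = 1089 (M = 33² = 1089)
(M - 1132) + 1916 = (1089 - 1132) + 1916 = -43 + 1916 = 1873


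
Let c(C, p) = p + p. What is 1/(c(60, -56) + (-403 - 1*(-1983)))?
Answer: 1/1468 ≈ 0.00068120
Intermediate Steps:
c(C, p) = 2*p
1/(c(60, -56) + (-403 - 1*(-1983))) = 1/(2*(-56) + (-403 - 1*(-1983))) = 1/(-112 + (-403 + 1983)) = 1/(-112 + 1580) = 1/1468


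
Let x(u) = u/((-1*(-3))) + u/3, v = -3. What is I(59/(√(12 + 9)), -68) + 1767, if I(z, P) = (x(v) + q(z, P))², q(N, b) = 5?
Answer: 1776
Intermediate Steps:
x(u) = 2*u/3 (x(u) = u/3 + u*(⅓) = u*(⅓) + u/3 = u/3 + u/3 = 2*u/3)
I(z, P) = 9 (I(z, P) = ((⅔)*(-3) + 5)² = (-2 + 5)² = 3² = 9)
I(59/(√(12 + 9)), -68) + 1767 = 9 + 1767 = 1776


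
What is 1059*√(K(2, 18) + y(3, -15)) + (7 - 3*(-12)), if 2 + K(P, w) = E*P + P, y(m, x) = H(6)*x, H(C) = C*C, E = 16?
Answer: 43 + 2118*I*√127 ≈ 43.0 + 23869.0*I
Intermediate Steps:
H(C) = C²
y(m, x) = 36*x (y(m, x) = 6²*x = 36*x)
K(P, w) = -2 + 17*P (K(P, w) = -2 + (16*P + P) = -2 + 17*P)
1059*√(K(2, 18) + y(3, -15)) + (7 - 3*(-12)) = 1059*√((-2 + 17*2) + 36*(-15)) + (7 - 3*(-12)) = 1059*√((-2 + 34) - 540) + (7 + 36) = 1059*√(32 - 540) + 43 = 1059*√(-508) + 43 = 1059*(2*I*√127) + 43 = 2118*I*√127 + 43 = 43 + 2118*I*√127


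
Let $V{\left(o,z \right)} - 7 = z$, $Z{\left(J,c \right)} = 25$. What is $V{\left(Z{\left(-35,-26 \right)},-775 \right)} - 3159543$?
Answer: $-3160311$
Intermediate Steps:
$V{\left(o,z \right)} = 7 + z$
$V{\left(Z{\left(-35,-26 \right)},-775 \right)} - 3159543 = \left(7 - 775\right) - 3159543 = -768 - 3159543 = -3160311$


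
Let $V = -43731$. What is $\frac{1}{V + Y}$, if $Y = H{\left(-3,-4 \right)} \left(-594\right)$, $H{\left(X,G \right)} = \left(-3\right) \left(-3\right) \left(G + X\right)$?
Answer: $- \frac{1}{6309} \approx -0.0001585$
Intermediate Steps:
$H{\left(X,G \right)} = 9 G + 9 X$ ($H{\left(X,G \right)} = 9 \left(G + X\right) = 9 G + 9 X$)
$Y = 37422$ ($Y = \left(9 \left(-4\right) + 9 \left(-3\right)\right) \left(-594\right) = \left(-36 - 27\right) \left(-594\right) = \left(-63\right) \left(-594\right) = 37422$)
$\frac{1}{V + Y} = \frac{1}{-43731 + 37422} = \frac{1}{-6309} = - \frac{1}{6309}$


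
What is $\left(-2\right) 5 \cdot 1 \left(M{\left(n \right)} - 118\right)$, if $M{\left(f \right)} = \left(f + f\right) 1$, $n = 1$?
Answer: $1160$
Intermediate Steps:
$M{\left(f \right)} = 2 f$ ($M{\left(f \right)} = 2 f 1 = 2 f$)
$\left(-2\right) 5 \cdot 1 \left(M{\left(n \right)} - 118\right) = \left(-2\right) 5 \cdot 1 \left(2 \cdot 1 - 118\right) = \left(-10\right) 1 \left(2 - 118\right) = \left(-10\right) \left(-116\right) = 1160$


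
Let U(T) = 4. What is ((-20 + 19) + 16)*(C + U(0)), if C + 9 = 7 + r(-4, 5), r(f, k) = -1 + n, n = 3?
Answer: 60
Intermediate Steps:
r(f, k) = 2 (r(f, k) = -1 + 3 = 2)
C = 0 (C = -9 + (7 + 2) = -9 + 9 = 0)
((-20 + 19) + 16)*(C + U(0)) = ((-20 + 19) + 16)*(0 + 4) = (-1 + 16)*4 = 15*4 = 60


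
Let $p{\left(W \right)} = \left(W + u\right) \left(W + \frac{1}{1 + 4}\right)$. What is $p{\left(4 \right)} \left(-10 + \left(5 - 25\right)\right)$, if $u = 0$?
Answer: $-504$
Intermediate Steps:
$p{\left(W \right)} = W \left(\frac{1}{5} + W\right)$ ($p{\left(W \right)} = \left(W + 0\right) \left(W + \frac{1}{1 + 4}\right) = W \left(W + \frac{1}{5}\right) = W \left(\frac{1}{5} + W\right)$)
$p{\left(4 \right)} \left(-10 + \left(5 - 25\right)\right) = 4 \left(\frac{1}{5} + 4\right) \left(-10 + \left(5 - 25\right)\right) = 4 \cdot \frac{21}{5} \left(-10 + \left(5 - 25\right)\right) = \frac{84 \left(-10 - 20\right)}{5} = \frac{84}{5} \left(-30\right) = -504$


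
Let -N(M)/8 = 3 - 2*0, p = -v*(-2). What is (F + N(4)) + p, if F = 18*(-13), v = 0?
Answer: -258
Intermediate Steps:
p = 0 (p = -1*0*(-2) = 0*(-2) = 0)
F = -234
N(M) = -24 (N(M) = -8*(3 - 2*0) = -8*(3 + 0) = -8*3 = -24)
(F + N(4)) + p = (-234 - 24) + 0 = -258 + 0 = -258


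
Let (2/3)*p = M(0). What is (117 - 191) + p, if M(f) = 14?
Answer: -53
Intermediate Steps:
p = 21 (p = (3/2)*14 = 21)
(117 - 191) + p = (117 - 191) + 21 = -74 + 21 = -53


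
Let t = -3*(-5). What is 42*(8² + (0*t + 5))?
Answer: 2898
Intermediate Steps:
t = 15
42*(8² + (0*t + 5)) = 42*(8² + (0*15 + 5)) = 42*(64 + (0 + 5)) = 42*(64 + 5) = 42*69 = 2898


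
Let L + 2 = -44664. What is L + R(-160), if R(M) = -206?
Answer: -44872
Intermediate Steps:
L = -44666 (L = -2 - 44664 = -44666)
L + R(-160) = -44666 - 206 = -44872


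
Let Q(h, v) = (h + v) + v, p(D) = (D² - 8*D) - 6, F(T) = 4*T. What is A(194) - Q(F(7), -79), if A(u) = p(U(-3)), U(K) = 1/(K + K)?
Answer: 4513/36 ≈ 125.36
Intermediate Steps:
U(K) = 1/(2*K)
p(D) = -6 + D² - 8*D
Q(h, v) = h + 2*v
A(u) = -167/36 (A(u) = -6 + ((½)/(-3))² - 4/(-3) = -6 + ((½)*(-⅓))² - 4*(-1)/3 = -6 + (-⅙)² - 8*(-⅙) = -6 + 1/36 + 4/3 = -167/36)
A(194) - Q(F(7), -79) = -167/36 - (4*7 + 2*(-79)) = -167/36 - (28 - 158) = -167/36 - 1*(-130) = -167/36 + 130 = 4513/36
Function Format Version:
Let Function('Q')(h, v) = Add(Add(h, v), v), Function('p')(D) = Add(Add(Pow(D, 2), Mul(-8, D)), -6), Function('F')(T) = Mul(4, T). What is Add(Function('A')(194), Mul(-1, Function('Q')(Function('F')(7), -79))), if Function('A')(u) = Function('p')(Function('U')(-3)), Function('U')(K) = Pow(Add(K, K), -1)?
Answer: Rational(4513, 36) ≈ 125.36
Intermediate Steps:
Function('U')(K) = Mul(Rational(1, 2), Pow(K, -1)) (Function('U')(K) = Pow(Mul(2, K), -1) = Mul(Rational(1, 2), Pow(K, -1)))
Function('p')(D) = Add(-6, Pow(D, 2), Mul(-8, D))
Function('Q')(h, v) = Add(h, Mul(2, v))
Function('A')(u) = Rational(-167, 36) (Function('A')(u) = Add(-6, Pow(Mul(Rational(1, 2), Pow(-3, -1)), 2), Mul(-8, Mul(Rational(1, 2), Pow(-3, -1)))) = Add(-6, Pow(Mul(Rational(1, 2), Rational(-1, 3)), 2), Mul(-8, Mul(Rational(1, 2), Rational(-1, 3)))) = Add(-6, Pow(Rational(-1, 6), 2), Mul(-8, Rational(-1, 6))) = Add(-6, Rational(1, 36), Rational(4, 3)) = Rational(-167, 36))
Add(Function('A')(194), Mul(-1, Function('Q')(Function('F')(7), -79))) = Add(Rational(-167, 36), Mul(-1, Add(Mul(4, 7), Mul(2, -79)))) = Add(Rational(-167, 36), Mul(-1, Add(28, -158))) = Add(Rational(-167, 36), Mul(-1, -130)) = Add(Rational(-167, 36), 130) = Rational(4513, 36)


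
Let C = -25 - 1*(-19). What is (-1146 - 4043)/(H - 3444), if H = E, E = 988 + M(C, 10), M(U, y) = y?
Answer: 5189/2446 ≈ 2.1214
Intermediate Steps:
C = -6 (C = -25 + 19 = -6)
E = 998 (E = 988 + 10 = 998)
H = 998
(-1146 - 4043)/(H - 3444) = (-1146 - 4043)/(998 - 3444) = -5189/(-2446) = -5189*(-1/2446) = 5189/2446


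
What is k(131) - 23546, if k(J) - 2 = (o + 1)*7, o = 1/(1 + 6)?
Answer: -23536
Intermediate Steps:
o = ⅐ (o = 1/7 = ⅐ ≈ 0.14286)
k(J) = 10 (k(J) = 2 + (⅐ + 1)*7 = 2 + (8/7)*7 = 2 + 8 = 10)
k(131) - 23546 = 10 - 23546 = -23536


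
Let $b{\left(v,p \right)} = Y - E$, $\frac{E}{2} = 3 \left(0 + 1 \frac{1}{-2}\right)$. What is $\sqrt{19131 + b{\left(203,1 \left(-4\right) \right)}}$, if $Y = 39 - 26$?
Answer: $\sqrt{19147} \approx 138.37$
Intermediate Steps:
$E = -3$ ($E = 2 \cdot 3 \left(0 + 1 \frac{1}{-2}\right) = 2 \cdot 3 \left(0 + 1 \left(- \frac{1}{2}\right)\right) = 2 \cdot 3 \left(0 - \frac{1}{2}\right) = 2 \cdot 3 \left(- \frac{1}{2}\right) = 2 \left(- \frac{3}{2}\right) = -3$)
$Y = 13$
$b{\left(v,p \right)} = 16$ ($b{\left(v,p \right)} = 13 - -3 = 13 + 3 = 16$)
$\sqrt{19131 + b{\left(203,1 \left(-4\right) \right)}} = \sqrt{19131 + 16} = \sqrt{19147}$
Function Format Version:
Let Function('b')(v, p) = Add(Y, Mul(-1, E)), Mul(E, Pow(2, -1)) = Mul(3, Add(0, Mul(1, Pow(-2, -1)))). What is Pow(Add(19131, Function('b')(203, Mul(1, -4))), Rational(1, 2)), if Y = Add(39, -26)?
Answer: Pow(19147, Rational(1, 2)) ≈ 138.37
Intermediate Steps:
E = -3 (E = Mul(2, Mul(3, Add(0, Mul(1, Pow(-2, -1))))) = Mul(2, Mul(3, Add(0, Mul(1, Rational(-1, 2))))) = Mul(2, Mul(3, Add(0, Rational(-1, 2)))) = Mul(2, Mul(3, Rational(-1, 2))) = Mul(2, Rational(-3, 2)) = -3)
Y = 13
Function('b')(v, p) = 16 (Function('b')(v, p) = Add(13, Mul(-1, -3)) = Add(13, 3) = 16)
Pow(Add(19131, Function('b')(203, Mul(1, -4))), Rational(1, 2)) = Pow(Add(19131, 16), Rational(1, 2)) = Pow(19147, Rational(1, 2))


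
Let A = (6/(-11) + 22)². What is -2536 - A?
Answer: -362552/121 ≈ -2996.3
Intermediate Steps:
A = 55696/121 (A = (6*(-1/11) + 22)² = (-6/11 + 22)² = (236/11)² = 55696/121 ≈ 460.30)
-2536 - A = -2536 - 1*55696/121 = -2536 - 55696/121 = -362552/121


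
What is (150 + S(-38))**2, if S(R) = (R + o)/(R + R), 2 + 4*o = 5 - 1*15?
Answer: 130896481/5776 ≈ 22662.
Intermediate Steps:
o = -3 (o = -1/2 + (5 - 1*15)/4 = -1/2 + (5 - 15)/4 = -1/2 + (1/4)*(-10) = -1/2 - 5/2 = -3)
S(R) = (-3 + R)/(2*R) (S(R) = (R - 3)/(R + R) = (-3 + R)/((2*R)) = (-3 + R)*(1/(2*R)) = (-3 + R)/(2*R))
(150 + S(-38))**2 = (150 + (1/2)*(-3 - 38)/(-38))**2 = (150 + (1/2)*(-1/38)*(-41))**2 = (150 + 41/76)**2 = (11441/76)**2 = 130896481/5776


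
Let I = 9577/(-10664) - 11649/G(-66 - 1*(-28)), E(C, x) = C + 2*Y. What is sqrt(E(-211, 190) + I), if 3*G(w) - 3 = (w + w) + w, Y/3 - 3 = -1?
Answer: sqrt(4473568088310)/197284 ≈ 10.721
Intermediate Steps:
Y = 6 (Y = 9 + 3*(-1) = 9 - 3 = 6)
G(w) = 1 + w (G(w) = 1 + ((w + w) + w)/3 = 1 + (2*w + w)/3 = 1 + (3*w)/3 = 1 + w)
E(C, x) = 12 + C (E(C, x) = C + 2*6 = C + 12 = 12 + C)
I = 123870587/394568 (I = 9577/(-10664) - 11649/(1 + (-66 - 1*(-28))) = 9577*(-1/10664) - 11649/(1 + (-66 + 28)) = -9577/10664 - 11649/(1 - 38) = -9577/10664 - 11649/(-37) = -9577/10664 - 11649*(-1/37) = -9577/10664 + 11649/37 = 123870587/394568 ≈ 313.94)
sqrt(E(-211, 190) + I) = sqrt((12 - 211) + 123870587/394568) = sqrt(-199 + 123870587/394568) = sqrt(45351555/394568) = sqrt(4473568088310)/197284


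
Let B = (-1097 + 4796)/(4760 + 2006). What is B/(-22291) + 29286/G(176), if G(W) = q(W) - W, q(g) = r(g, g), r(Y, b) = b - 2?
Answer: -2208470530257/150820906 ≈ -14643.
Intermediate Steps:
r(Y, b) = -2 + b
q(g) = -2 + g
B = 3699/6766 ≈ 0.54670
G(W) = -2 (G(W) = (-2 + W) - W = -2)
B/(-22291) + 29286/G(176) = (3699/6766)/(-22291) + 29286/(-2) = (3699/6766)*(-1/22291) + 29286*(-1/2) = -3699/150820906 - 14643 = -2208470530257/150820906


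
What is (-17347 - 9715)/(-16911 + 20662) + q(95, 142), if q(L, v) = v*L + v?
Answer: 51106570/3751 ≈ 13625.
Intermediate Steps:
q(L, v) = v + L*v (q(L, v) = L*v + v = v + L*v)
(-17347 - 9715)/(-16911 + 20662) + q(95, 142) = (-17347 - 9715)/(-16911 + 20662) + 142*(1 + 95) = -27062/3751 + 142*96 = -27062*1/3751 + 13632 = -27062/3751 + 13632 = 51106570/3751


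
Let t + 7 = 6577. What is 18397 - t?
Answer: 11827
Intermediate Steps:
t = 6570 (t = -7 + 6577 = 6570)
18397 - t = 18397 - 1*6570 = 18397 - 6570 = 11827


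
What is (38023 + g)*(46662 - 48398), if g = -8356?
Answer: -51501912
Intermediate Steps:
(38023 + g)*(46662 - 48398) = (38023 - 8356)*(46662 - 48398) = 29667*(-1736) = -51501912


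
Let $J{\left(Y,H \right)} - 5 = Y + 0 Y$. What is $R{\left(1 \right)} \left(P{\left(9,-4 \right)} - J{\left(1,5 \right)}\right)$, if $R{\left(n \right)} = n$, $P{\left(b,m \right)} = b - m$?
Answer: $7$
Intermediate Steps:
$J{\left(Y,H \right)} = 5 + Y$ ($J{\left(Y,H \right)} = 5 + \left(Y + 0 Y\right) = 5 + \left(Y + 0\right) = 5 + Y$)
$R{\left(1 \right)} \left(P{\left(9,-4 \right)} - J{\left(1,5 \right)}\right) = 1 \left(\left(9 - -4\right) - \left(5 + 1\right)\right) = 1 \left(\left(9 + 4\right) - 6\right) = 1 \left(13 - 6\right) = 1 \cdot 7 = 7$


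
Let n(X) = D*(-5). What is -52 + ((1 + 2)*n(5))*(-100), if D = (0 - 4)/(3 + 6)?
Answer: -2156/3 ≈ -718.67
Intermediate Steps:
D = -4/9 ≈ -0.44444
n(X) = 20/9 (n(X) = -4/9*(-5) = 20/9)
-52 + ((1 + 2)*n(5))*(-100) = -52 + ((1 + 2)*(20/9))*(-100) = -52 + (3*(20/9))*(-100) = -52 + (20/3)*(-100) = -52 - 2000/3 = -2156/3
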